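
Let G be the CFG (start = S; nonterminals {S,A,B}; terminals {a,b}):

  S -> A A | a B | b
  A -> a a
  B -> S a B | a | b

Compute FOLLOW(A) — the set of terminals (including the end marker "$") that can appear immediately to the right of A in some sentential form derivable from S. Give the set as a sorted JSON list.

FIRST sets, iterate to fixpoint:
round 1:
  A via A→a a: +{a}
  B via B→a: +{a}
  B via B→b: +{b}
  S via S→A A: +{a}
  S via S→b: +{b}
  FIRST[S]={a,b}  FIRST[A]={a}  FIRST[B]={a,b}
round 2: (stable)
  FIRST[S]={a,b}  FIRST[A]={a}  FIRST[B]={a,b}

Compute FOLLOW by fixpoint:
seed FOLLOW(S) with $
round 1:
  B→S a B: FOLLOW(S) ⊇ FIRST(a) = {a}; new: +{a}
  S→A A: FOLLOW(A) ⊇ FIRST(A) = {a}; new: +{a}
  S→A A: FOLLOW(A) ⊇ FOLLOW(S) ⊇ {$,a}; new: +{$}
  S→a B: FOLLOW(B) ⊇ FOLLOW(S) ⊇ {$,a}; new: +{$,a}
  S: {$,a}  A: {$,a}  B: {$,a}
round 2: done
  S: {$,a}  A: {$,a}  B: {$,a}

FOLLOW(A) = ["$", "a"]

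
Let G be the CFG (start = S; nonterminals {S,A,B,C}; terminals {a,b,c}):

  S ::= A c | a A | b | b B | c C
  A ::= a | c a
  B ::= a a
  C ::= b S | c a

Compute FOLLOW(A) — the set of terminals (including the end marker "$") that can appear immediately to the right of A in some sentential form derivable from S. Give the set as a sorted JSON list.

Compute FIRST by fixpoint:
pass 1:
  A via A→a: +{a}
  A via A→c a: +{c}
  B via B→a a: +{a}
  C via C→b S: +{b}
  C via C→c a: +{c}
  S via S→A c: +{a,c}
  S via S→b: +{b}
  FIRST(S)={a,b,c}  FIRST(A)={a,c}  FIRST(B)={a}  FIRST(C)={b,c}
pass 2: (no change)
  FIRST(S)={a,b,c}  FIRST(A)={a,c}  FIRST(B)={a}  FIRST(C)={b,c}

Compute FOLLOW by fixpoint:
initialize: $ ∈ FOLLOW(S)
round 1:
  S→A c: FOLLOW(A) ⊇ FIRST(c) = {c}; new: +{c}
  S→a A: FOLLOW(A) ⊇ FOLLOW(S) ⊇ {$}; new: +{$}
  S→b B: FOLLOW(B) ⊇ FOLLOW(S) ⊇ {$}; new: +{$}
  S→c C: FOLLOW(C) ⊇ FOLLOW(S) ⊇ {$}; new: +{$}
  S: {$}  A: {$,c}  B: {$}  C: {$}
round 2: — fixpoint
  S: {$}  A: {$,c}  B: {$}  C: {$}

FOLLOW(A) = ["$", "c"]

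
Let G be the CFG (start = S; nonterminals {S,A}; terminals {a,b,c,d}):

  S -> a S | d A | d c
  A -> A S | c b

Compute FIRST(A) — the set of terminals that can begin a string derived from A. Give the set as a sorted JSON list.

FIRST iteration:
round 1:
  A via A→c b: +{c}
  S via S→a S: +{a}
  S via S→d A: +{d}
  S: {a,d}  A: {c}
round 2: — fixpoint
  S: {a,d}  A: {c}

FIRST(A) = ["c"]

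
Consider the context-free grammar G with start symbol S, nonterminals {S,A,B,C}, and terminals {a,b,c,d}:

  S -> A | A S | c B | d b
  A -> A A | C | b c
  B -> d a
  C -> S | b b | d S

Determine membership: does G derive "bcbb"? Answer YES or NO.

CNF form of G:
  S -> A A | A S | T0 T0 | T0 T1 | T1 B | T2 S | T2 T0
  A -> A A | A S | T0 T0 | T0 T1 | T1 B | T2 S | T2 T0
  B -> T2 T3
  C -> A A | A S | T0 T0 | T0 T1 | T1 B | T2 S | T2 T0
  T0 -> b
  T1 -> c
  T2 -> d
  T3 -> a

Fill CYK table bottom-up:
  T[0,0] 'b' = {T0}  orig:{}
  T[1,1] 'c' = {T1}  orig:{}
  T[2,2] 'b' = {T0}  orig:{}
  T[3,3] 'b' = {T0}  orig:{}
  T[0,1] 'bc' = {A,C,S}
  T[1,2] 'cb' = ∅
  T[2,3] 'bb' = {A,C,S}
  T[0,2] 'bcb' = ∅
  T[1,3] 'cbb' = ∅
  T[0,3] 'bcbb' = {A,C,S}

S ∈ T[0,3] ⇒ YES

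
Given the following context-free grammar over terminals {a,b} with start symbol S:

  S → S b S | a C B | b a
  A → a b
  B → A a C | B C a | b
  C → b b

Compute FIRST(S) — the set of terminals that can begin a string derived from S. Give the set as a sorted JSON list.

FIRST sets, iterate to fixpoint:
[1]
  A via A→a b: +{a}
  B via B→A a C: +{a}
  B via B→b: +{b}
  C via C→b b: +{b}
  S via S→a C B: +{a}
  S via S→b a: +{b}
  FIRST[S]={a,b}  FIRST[A]={a}  FIRST[B]={a,b}  FIRST[C]={b}
[2] (no change)
  FIRST[S]={a,b}  FIRST[A]={a}  FIRST[B]={a,b}  FIRST[C]={b}

FIRST(S) = ["a", "b"]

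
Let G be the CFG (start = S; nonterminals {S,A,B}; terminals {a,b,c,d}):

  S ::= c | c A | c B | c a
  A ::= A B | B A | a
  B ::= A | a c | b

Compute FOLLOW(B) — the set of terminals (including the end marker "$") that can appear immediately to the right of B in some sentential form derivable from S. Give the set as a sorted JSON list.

FIRST sets, iterate to fixpoint:
[1]
  A via A→a: +{a}
  B via B→A: +{a}
  B via B→b: +{b}
  S via S→c: +{c}
  FIRST(S)={c}  FIRST(A)={a}  FIRST(B)={a,b}
[2]
  A via A→B A: +{b}
  FIRST(S)={c}  FIRST(A)={a,b}  FIRST(B)={a,b}
[3] (stable)
  FIRST(S)={c}  FIRST(A)={a,b}  FIRST(B)={a,b}

Compute FOLLOW by fixpoint:
FOLLOW(S) := {$}
round 1:
  A→A B: FOLLOW(A) ⊇ FIRST(B) = {a,b}; new: +{a,b}
  A→A B: FOLLOW(B) ⊇ FOLLOW(A) ⊇ {a,b}; new: +{a,b}
  S→c A: FOLLOW(A) ⊇ FOLLOW(S) ⊇ {$}; new: +{$}
  S→c B: FOLLOW(B) ⊇ FOLLOW(S) ⊇ {$}; new: +{$}
  FOLLOW[S]={$}  FOLLOW[A]={$,a,b}  FOLLOW[B]={$,a,b}
round 2: (stable)
  FOLLOW[S]={$}  FOLLOW[A]={$,a,b}  FOLLOW[B]={$,a,b}

FOLLOW(B) = ["$", "a", "b"]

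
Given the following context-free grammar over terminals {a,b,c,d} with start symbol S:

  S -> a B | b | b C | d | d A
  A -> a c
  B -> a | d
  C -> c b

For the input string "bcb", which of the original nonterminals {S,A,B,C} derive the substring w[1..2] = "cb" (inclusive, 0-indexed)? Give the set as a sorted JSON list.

Convert to CNF:
  S -> T0 B | T2 C | T3 A | b | d
  A -> T0 T1
  B -> a | d
  C -> T1 T2
  T0 -> a
  T1 -> c
  T2 -> b
  T3 -> d

CYK table (by increasing span), restricted to cells inside w[1..2]:
  T[1,1] 'c' = {T1}  orig:{}
  T[2,2] 'b' = {S,T2}  orig:{S}
  T[1,2] 'cb' = {C}

Original NTs in T[1,2] deriving "cb": ["C"]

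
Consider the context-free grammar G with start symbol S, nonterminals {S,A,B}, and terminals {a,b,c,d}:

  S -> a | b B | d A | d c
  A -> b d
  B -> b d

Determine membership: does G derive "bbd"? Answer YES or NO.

CNF form of G:
  S -> T0 B | T1 A | T1 T2 | a
  A -> T0 T1
  B -> T0 T1
  T0 -> b
  T1 -> d
  T2 -> c

CYK table (by increasing span):
  T[0,0] 'b' = {T0}  orig:{}
  T[1,1] 'b' = {T0}  orig:{}
  T[2,2] 'd' = {T1}  orig:{}
  T[0,1] 'bb' = ∅
  T[1,2] 'bd' = {A,B}
  T[0,2] 'bbd' = {S}

S ∈ T[0,2] ⇒ YES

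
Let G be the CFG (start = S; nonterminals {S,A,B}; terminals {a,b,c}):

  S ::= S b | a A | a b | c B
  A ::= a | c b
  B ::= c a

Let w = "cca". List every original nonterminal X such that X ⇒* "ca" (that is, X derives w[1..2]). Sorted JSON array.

Convert to CNF:
  S -> S T1 | T0 B | T2 A | T2 T1
  A -> T0 T1 | a
  B -> T0 T2
  T0 -> c
  T1 -> b
  T2 -> a

CYK fill — only the sub-triangle for w[1..2]:
  cell(1,1) c: {T0}  orig:{}
  cell(2,2) a: {A,T2}  orig:{A}
  cell(1,2) ca: {B}

Original NTs in T[1,2] deriving "ca": ["B"]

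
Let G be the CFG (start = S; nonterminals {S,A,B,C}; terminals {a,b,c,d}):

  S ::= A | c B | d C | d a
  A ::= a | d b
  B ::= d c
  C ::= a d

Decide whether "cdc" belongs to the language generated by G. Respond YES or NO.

Convert to CNF:
  S -> T0 C | T0 T1 | T0 T3 | T2 B | a
  A -> T0 T1 | a
  B -> T0 T2
  C -> T3 T0
  T0 -> d
  T1 -> b
  T2 -> c
  T3 -> a

CYK fill:
  [0..0]={T2}  "c"  orig:{}
  [1..1]={T0}  "d"  orig:{}
  [2..2]={T2}  "c"  orig:{}
  [0..1]=∅  "cd"
  [1..2]={B}  "dc"
  [0..2]={S}  "cdc"

S ∈ T[0,2] ⇒ YES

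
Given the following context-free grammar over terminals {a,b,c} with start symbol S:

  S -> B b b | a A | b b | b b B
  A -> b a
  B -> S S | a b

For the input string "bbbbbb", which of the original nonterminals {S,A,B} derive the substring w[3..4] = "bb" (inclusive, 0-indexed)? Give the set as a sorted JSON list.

Convert to CNF:
  S -> B X2 | T0 T0 | T0 X3 | T1 A
  A -> T0 T1
  B -> S S | T1 T0
  T0 -> b
  T1 -> a
  X2 -> T0 T0
  X3 -> T0 B

Fill CYK table bottom-up, restricted to cells inside w[3..4]:
  T[3,3] 'b' = {T0}  orig:{}
  T[4,4] 'b' = {T0}  orig:{}
  T[3,4] 'bb' = {S,X2}  orig:{S}

Original NTs in T[3,4] deriving "bb": ["S"]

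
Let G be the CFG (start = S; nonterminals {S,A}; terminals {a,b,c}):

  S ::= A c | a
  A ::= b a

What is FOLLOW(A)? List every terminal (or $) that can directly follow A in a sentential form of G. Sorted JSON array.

FIRST iteration:
pass 1:
  A via A→b a: +{b}
  S via S→A c: +{b}
  S via S→a: +{a}
  FIRST[S]={a,b}  FIRST[A]={b}
pass 2: (no change)
  FIRST[S]={a,b}  FIRST[A]={b}

FOLLOW sets:
seed FOLLOW(S) with $
iter 1:
  S→A c: FOLLOW(A) ⊇ FIRST(c) = {c}; new: +{c}
  FOLLOW(S)={$}  FOLLOW(A)={c}
iter 2: done
  FOLLOW(S)={$}  FOLLOW(A)={c}

FOLLOW(A) = ["c"]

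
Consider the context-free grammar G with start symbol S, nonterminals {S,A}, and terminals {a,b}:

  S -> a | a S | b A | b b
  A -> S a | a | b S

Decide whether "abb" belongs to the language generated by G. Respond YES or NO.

Convert to CNF:
  S -> T0 S | T1 A | T1 T1 | a
  A -> S T0 | T1 S | a
  T0 -> a
  T1 -> b

Fill CYK table bottom-up:
  T[0,0] 'a' = {A,S,T0}  orig:{A,S}
  T[1,1] 'b' = {T1}  orig:{}
  T[2,2] 'b' = {T1}  orig:{}
  T[0,1] 'ab' = ∅
  T[1,2] 'bb' = {S}
  T[0,2] 'abb' = {S}

S ∈ T[0,2] ⇒ YES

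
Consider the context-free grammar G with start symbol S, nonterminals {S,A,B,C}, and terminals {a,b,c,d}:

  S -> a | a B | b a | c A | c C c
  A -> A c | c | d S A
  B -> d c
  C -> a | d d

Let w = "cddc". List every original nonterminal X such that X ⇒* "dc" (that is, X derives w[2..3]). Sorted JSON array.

CNF form of G:
  S -> T0 A | T0 X5 | T2 B | T3 T2 | a
  A -> A T0 | T1 X4 | c
  B -> T1 T0
  C -> T1 T1 | a
  T0 -> c
  T1 -> d
  T2 -> a
  T3 -> b
  X4 -> S A
  X5 -> C T0

CYK fill (cells [i..j] with 2 ≤ i ≤ j ≤ 3 only):
  [2..2]={T1}  "d"  orig:{}
  [3..3]={A,T0}  "c"  orig:{A}
  [2..3]={B}  "dc"

Original NTs in T[2,3] deriving "dc": ["B"]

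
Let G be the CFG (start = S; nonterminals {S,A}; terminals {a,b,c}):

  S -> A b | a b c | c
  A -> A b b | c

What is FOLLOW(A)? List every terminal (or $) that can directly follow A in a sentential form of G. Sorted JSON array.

FIRST sets, iterate to fixpoint:
iter 1:
  A via A→c: +{c}
  S via S→A b: +{c}
  S via S→a b c: +{a}
  FIRST[S]={a,c}  FIRST[A]={c}
iter 2: (no change)
  FIRST[S]={a,c}  FIRST[A]={c}

Compute FOLLOW by fixpoint:
FOLLOW(S) := {$}
[1]
  A→A b b: FOLLOW(A) ⊇ FIRST(b) = {b}; new: +{b}
  S: {$}  A: {b}
[2] (no change)
  S: {$}  A: {b}

FOLLOW(A) = ["b"]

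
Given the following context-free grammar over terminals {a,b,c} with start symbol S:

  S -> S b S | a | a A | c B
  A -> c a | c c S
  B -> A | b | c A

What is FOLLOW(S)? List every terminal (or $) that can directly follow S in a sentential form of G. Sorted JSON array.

FIRST sets, iterate to fixpoint:
iter 1:
  A via A→c a: +{c}
  B via B→A: +{c}
  B via B→b: +{b}
  S via S→a: +{a}
  S via S→c B: +{c}
  FIRST(S)={a,c}  FIRST(A)={c}  FIRST(B)={b,c}
iter 2: — fixpoint
  FIRST(S)={a,c}  FIRST(A)={c}  FIRST(B)={b,c}

Compute FOLLOW by fixpoint:
seed FOLLOW(S) with $
[1]
  S→S b S: FOLLOW(S) ⊇ FIRST(b) = {b}; new: +{b}
  S→a A: FOLLOW(A) ⊇ FOLLOW(S) ⊇ {$,b}; new: +{$,b}
  S→c B: FOLLOW(B) ⊇ FOLLOW(S) ⊇ {$,b}; new: +{$,b}
  FOLLOW(S)={$,b}  FOLLOW(A)={$,b}  FOLLOW(B)={$,b}
[2] done
  FOLLOW(S)={$,b}  FOLLOW(A)={$,b}  FOLLOW(B)={$,b}

FOLLOW(S) = ["$", "b"]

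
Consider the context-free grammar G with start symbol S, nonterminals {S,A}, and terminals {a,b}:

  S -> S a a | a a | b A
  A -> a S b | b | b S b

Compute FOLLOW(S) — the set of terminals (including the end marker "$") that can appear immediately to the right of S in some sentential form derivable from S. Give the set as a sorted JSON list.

Compute FIRST by fixpoint:
iter 1:
  A via A→a S b: +{a}
  A via A→b: +{b}
  S via S→a a: +{a}
  S via S→b A: +{b}
  FIRST[S]={a,b}  FIRST[A]={a,b}
iter 2: done
  FIRST[S]={a,b}  FIRST[A]={a,b}

FOLLOW iteration:
initialize: $ ∈ FOLLOW(S)
iter 1:
  A→a S b: FOLLOW(S) ⊇ FIRST(b) = {b}; new: +{b}
  S→S a a: FOLLOW(S) ⊇ FIRST(a) = {a}; new: +{a}
  S→b A: FOLLOW(A) ⊇ FOLLOW(S) ⊇ {$,a,b}; new: +{$,a,b}
  FOLLOW(S)={$,a,b}  FOLLOW(A)={$,a,b}
iter 2: (no change)
  FOLLOW(S)={$,a,b}  FOLLOW(A)={$,a,b}

FOLLOW(S) = ["$", "a", "b"]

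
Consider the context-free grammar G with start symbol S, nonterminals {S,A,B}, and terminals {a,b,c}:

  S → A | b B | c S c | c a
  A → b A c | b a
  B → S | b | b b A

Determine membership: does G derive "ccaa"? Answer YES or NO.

CNF form of G:
  S -> T0 B | T0 T2 | T0 X7 | T1 T2 | T1 X8
  A -> T0 T2 | T0 X3
  B -> T0 B | T0 T2 | T0 X4 | T0 X5 | T1 T2 | T1 X6 | b
  T0 -> b
  T1 -> c
  T2 -> a
  X3 -> A T1
  X4 -> A T1
  X5 -> T0 A
  X6 -> S T1
  X7 -> A T1
  X8 -> S T1

CYK table (by increasing span):
  cell(0,0) c: {T1}  orig:{}
  cell(1,1) c: {T1}  orig:{}
  cell(2,2) a: {T2}  orig:{}
  cell(3,3) a: {T2}  orig:{}
  cell(0,1) cc: ∅
  cell(1,2) ca: {B,S}
  cell(2,3) aa: ∅
  cell(0,2) cca: ∅
  cell(1,3) caa: ∅
  cell(0,3) ccaa: ∅

S ∉ T[0,3] ⇒ NO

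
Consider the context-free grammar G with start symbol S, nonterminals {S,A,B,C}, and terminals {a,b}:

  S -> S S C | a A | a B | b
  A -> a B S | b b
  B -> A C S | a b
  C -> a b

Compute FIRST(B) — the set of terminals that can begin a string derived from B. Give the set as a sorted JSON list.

Compute FIRST by fixpoint:
iter 1:
  A via A→a B S: +{a}
  A via A→b b: +{b}
  B via B→A C S: +{a,b}
  C via C→a b: +{a}
  S via S→a A: +{a}
  S via S→b: +{b}
  FIRST(S)={a,b}  FIRST(A)={a,b}  FIRST(B)={a,b}  FIRST(C)={a}
iter 2: (no change)
  FIRST(S)={a,b}  FIRST(A)={a,b}  FIRST(B)={a,b}  FIRST(C)={a}

FIRST(B) = ["a", "b"]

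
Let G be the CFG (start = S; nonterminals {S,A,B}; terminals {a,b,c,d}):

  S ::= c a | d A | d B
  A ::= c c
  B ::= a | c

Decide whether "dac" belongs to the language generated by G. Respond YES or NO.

Convert to CNF:
  S -> T0 T1 | T2 A | T2 B
  A -> T0 T0
  B -> a | c
  T0 -> c
  T1 -> a
  T2 -> d

Fill CYK table bottom-up:
  [0..0]={T2}  "d"  orig:{}
  [1..1]={B,T1}  "a"  orig:{B}
  [2..2]={B,T0}  "c"  orig:{B}
  [0..1]={S}  "da"
  [1..2]=∅  "ac"
  [0..2]=∅  "dac"

S ∉ T[0,2] ⇒ NO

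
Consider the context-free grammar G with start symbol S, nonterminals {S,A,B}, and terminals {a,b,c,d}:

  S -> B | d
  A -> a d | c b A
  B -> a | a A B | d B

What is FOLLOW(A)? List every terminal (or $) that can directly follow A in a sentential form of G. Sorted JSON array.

FIRST sets, iterate to fixpoint:
round 1:
  A via A→a d: +{a}
  A via A→c b A: +{c}
  B via B→a: +{a}
  B via B→d B: +{d}
  S via S→B: +{a,d}
  FIRST[S]={a,d}  FIRST[A]={a,c}  FIRST[B]={a,d}
round 2: (stable)
  FIRST[S]={a,d}  FIRST[A]={a,c}  FIRST[B]={a,d}

FOLLOW sets:
initialize: $ ∈ FOLLOW(S)
[1]
  B→a A B: FOLLOW(A) ⊇ FIRST(B) = {a,d}; new: +{a,d}
  S→B: FOLLOW(B) ⊇ FOLLOW(S) ⊇ {$}; new: +{$}
  FOLLOW[S]={$}  FOLLOW[A]={a,d}  FOLLOW[B]={$}
[2] (stable)
  FOLLOW[S]={$}  FOLLOW[A]={a,d}  FOLLOW[B]={$}

FOLLOW(A) = ["a", "d"]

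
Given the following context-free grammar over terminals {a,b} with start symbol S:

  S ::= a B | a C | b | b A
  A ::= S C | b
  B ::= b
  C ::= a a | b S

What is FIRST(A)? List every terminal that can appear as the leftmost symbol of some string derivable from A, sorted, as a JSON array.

FIRST iteration:
pass 1:
  A via A→b: +{b}
  B via B→b: +{b}
  C via C→a a: +{a}
  C via C→b S: +{b}
  S via S→a B: +{a}
  S via S→b: +{b}
  S: {a,b}  A: {b}  B: {b}  C: {a,b}
pass 2:
  A via A→S C: +{a}
  S: {a,b}  A: {a,b}  B: {b}  C: {a,b}
pass 3: (no change)
  S: {a,b}  A: {a,b}  B: {b}  C: {a,b}

FIRST(A) = ["a", "b"]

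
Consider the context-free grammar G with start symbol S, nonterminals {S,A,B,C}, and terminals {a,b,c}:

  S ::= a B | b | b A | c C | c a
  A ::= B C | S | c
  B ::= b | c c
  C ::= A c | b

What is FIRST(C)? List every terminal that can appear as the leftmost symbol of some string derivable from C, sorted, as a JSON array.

FIRST sets, iterate to fixpoint:
[1]
  A via A→c: +{c}
  B via B→b: +{b}
  B via B→c c: +{c}
  C via C→A c: +{c}
  C via C→b: +{b}
  S via S→a B: +{a}
  S via S→b: +{b}
  S via S→c C: +{c}
  FIRST(S)={a,b,c}  FIRST(A)={c}  FIRST(B)={b,c}  FIRST(C)={b,c}
[2]
  A via A→B C: +{b}
  A via A→S: +{a}
  C via C→A c: +{a}
  FIRST(S)={a,b,c}  FIRST(A)={a,b,c}  FIRST(B)={b,c}  FIRST(C)={a,b,c}
[3] — fixpoint
  FIRST(S)={a,b,c}  FIRST(A)={a,b,c}  FIRST(B)={b,c}  FIRST(C)={a,b,c}

FIRST(C) = ["a", "b", "c"]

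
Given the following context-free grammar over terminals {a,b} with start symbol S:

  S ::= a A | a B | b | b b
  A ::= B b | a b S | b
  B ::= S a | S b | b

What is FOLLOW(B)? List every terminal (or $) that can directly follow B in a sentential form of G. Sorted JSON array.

FIRST sets, iterate to fixpoint:
[1]
  A via A→a b S: +{a}
  A via A→b: +{b}
  B via B→b: +{b}
  S via S→a A: +{a}
  S via S→b: +{b}
  S: {a,b}  A: {a,b}  B: {b}
[2]
  B via B→S a: +{a}
  S: {a,b}  A: {a,b}  B: {a,b}
[3] — fixpoint
  S: {a,b}  A: {a,b}  B: {a,b}

FOLLOW iteration:
seed FOLLOW(S) with $
iter 1:
  A→B b: FOLLOW(B) ⊇ FIRST(b) = {b}; new: +{b}
  B→S a: FOLLOW(S) ⊇ FIRST(a) = {a}; new: +{a}
  B→S b: FOLLOW(S) ⊇ FIRST(b) = {b}; new: +{b}
  S→a A: FOLLOW(A) ⊇ FOLLOW(S) ⊇ {$,a,b}; new: +{$,a,b}
  S→a B: FOLLOW(B) ⊇ FOLLOW(S) ⊇ {$,a,b}; new: +{$,a}
  FOLLOW[S]={$,a,b}  FOLLOW[A]={$,a,b}  FOLLOW[B]={$,a,b}
iter 2: (stable)
  FOLLOW[S]={$,a,b}  FOLLOW[A]={$,a,b}  FOLLOW[B]={$,a,b}

FOLLOW(B) = ["$", "a", "b"]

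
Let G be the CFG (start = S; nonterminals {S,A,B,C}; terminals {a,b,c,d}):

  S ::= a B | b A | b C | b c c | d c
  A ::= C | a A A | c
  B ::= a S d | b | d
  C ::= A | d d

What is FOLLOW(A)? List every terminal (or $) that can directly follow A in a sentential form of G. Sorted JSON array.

FIRST iteration:
pass 1:
  A via A→a A A: +{a}
  A via A→c: +{c}
  B via B→a S d: +{a}
  B via B→b: +{b}
  B via B→d: +{d}
  C via C→A: +{a,c}
  C via C→d d: +{d}
  S via S→a B: +{a}
  S via S→b A: +{b}
  S via S→d c: +{d}
  S: {a,b,d}  A: {a,c}  B: {a,b,d}  C: {a,c,d}
pass 2:
  A via A→C: +{d}
  S: {a,b,d}  A: {a,c,d}  B: {a,b,d}  C: {a,c,d}
pass 3: — fixpoint
  S: {a,b,d}  A: {a,c,d}  B: {a,b,d}  C: {a,c,d}

FOLLOW iteration:
seed FOLLOW(S) with $
pass 1:
  A→a A A: FOLLOW(A) ⊇ FIRST(A) = {a,c,d}; new: +{a,c,d}
  B→a S d: FOLLOW(S) ⊇ FIRST(d) = {d}; new: +{d}
  S→a B: FOLLOW(B) ⊇ FOLLOW(S) ⊇ {$,d}; new: +{$,d}
  S→b A: FOLLOW(A) ⊇ FOLLOW(S) ⊇ {$,d}; new: +{$}
  S→b C: FOLLOW(C) ⊇ FOLLOW(S) ⊇ {$,d}; new: +{$,d}
  FOLLOW(S)={$,d}  FOLLOW(A)={$,a,c,d}  FOLLOW(B)={$,d}  FOLLOW(C)={$,d}
pass 2:
  A→C: FOLLOW(C) ⊇ FOLLOW(A) ⊇ {$,a,c,d}; new: +{a,c}
  FOLLOW(S)={$,d}  FOLLOW(A)={$,a,c,d}  FOLLOW(B)={$,d}  FOLLOW(C)={$,a,c,d}
pass 3: done
  FOLLOW(S)={$,d}  FOLLOW(A)={$,a,c,d}  FOLLOW(B)={$,d}  FOLLOW(C)={$,a,c,d}

FOLLOW(A) = ["$", "a", "c", "d"]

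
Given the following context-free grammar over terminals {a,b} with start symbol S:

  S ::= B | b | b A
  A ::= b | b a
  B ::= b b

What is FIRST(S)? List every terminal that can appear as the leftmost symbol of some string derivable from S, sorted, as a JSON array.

Compute FIRST by fixpoint:
[1]
  A via A→b: +{b}
  B via B→b b: +{b}
  S via S→B: +{b}
  FIRST[S]={b}  FIRST[A]={b}  FIRST[B]={b}
[2] (no change)
  FIRST[S]={b}  FIRST[A]={b}  FIRST[B]={b}

FIRST(S) = ["b"]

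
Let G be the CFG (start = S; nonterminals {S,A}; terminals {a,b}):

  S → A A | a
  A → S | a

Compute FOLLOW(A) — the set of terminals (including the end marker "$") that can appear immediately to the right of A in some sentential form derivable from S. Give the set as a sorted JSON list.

Compute FIRST by fixpoint:
iter 1:
  A via A→a: +{a}
  S via S→A A: +{a}
  FIRST(S)={a}  FIRST(A)={a}
iter 2: (stable)
  FIRST(S)={a}  FIRST(A)={a}

FOLLOW iteration:
initialize: $ ∈ FOLLOW(S)
iter 1:
  S→A A: FOLLOW(A) ⊇ FIRST(A) = {a}; new: +{a}
  S→A A: FOLLOW(A) ⊇ FOLLOW(S) ⊇ {$}; new: +{$}
  FOLLOW[S]={$}  FOLLOW[A]={$,a}
iter 2:
  A→S: FOLLOW(S) ⊇ FOLLOW(A) ⊇ {$,a}; new: +{a}
  FOLLOW[S]={$,a}  FOLLOW[A]={$,a}
iter 3: (no change)
  FOLLOW[S]={$,a}  FOLLOW[A]={$,a}

FOLLOW(A) = ["$", "a"]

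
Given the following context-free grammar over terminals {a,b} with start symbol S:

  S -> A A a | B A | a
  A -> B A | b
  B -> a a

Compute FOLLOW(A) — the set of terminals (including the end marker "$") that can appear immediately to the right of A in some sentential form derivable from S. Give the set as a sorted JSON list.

Compute FIRST by fixpoint:
round 1:
  A via A→b: +{b}
  B via B→a a: +{a}
  S via S→A A a: +{b}
  S via S→B A: +{a}
  FIRST(S)={a,b}  FIRST(A)={b}  FIRST(B)={a}
round 2:
  A via A→B A: +{a}
  FIRST(S)={a,b}  FIRST(A)={a,b}  FIRST(B)={a}
round 3: (stable)
  FIRST(S)={a,b}  FIRST(A)={a,b}  FIRST(B)={a}

Compute FOLLOW by fixpoint:
initialize: $ ∈ FOLLOW(S)
[1]
  A→B A: FOLLOW(B) ⊇ FIRST(A) = {a,b}; new: +{a,b}
  S→A A a: FOLLOW(A) ⊇ FIRST(A) = {a,b}; new: +{a,b}
  S→B A: FOLLOW(A) ⊇ FOLLOW(S) ⊇ {$}; new: +{$}
  S: {$}  A: {$,a,b}  B: {a,b}
[2] done
  S: {$}  A: {$,a,b}  B: {a,b}

FOLLOW(A) = ["$", "a", "b"]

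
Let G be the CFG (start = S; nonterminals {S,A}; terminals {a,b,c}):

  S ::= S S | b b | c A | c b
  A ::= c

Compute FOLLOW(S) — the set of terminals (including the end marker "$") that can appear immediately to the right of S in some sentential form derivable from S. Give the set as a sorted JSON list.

FIRST iteration:
round 1:
  A via A→c: +{c}
  S via S→b b: +{b}
  S via S→c A: +{c}
  FIRST[S]={b,c}  FIRST[A]={c}
round 2: (stable)
  FIRST[S]={b,c}  FIRST[A]={c}

FOLLOW iteration:
FOLLOW(S) := {$}
iter 1:
  S→S S: FOLLOW(S) ⊇ FIRST(S) = {b,c}; new: +{b,c}
  S→c A: FOLLOW(A) ⊇ FOLLOW(S) ⊇ {$,b,c}; new: +{$,b,c}
  S: {$,b,c}  A: {$,b,c}
iter 2: (no change)
  S: {$,b,c}  A: {$,b,c}

FOLLOW(S) = ["$", "b", "c"]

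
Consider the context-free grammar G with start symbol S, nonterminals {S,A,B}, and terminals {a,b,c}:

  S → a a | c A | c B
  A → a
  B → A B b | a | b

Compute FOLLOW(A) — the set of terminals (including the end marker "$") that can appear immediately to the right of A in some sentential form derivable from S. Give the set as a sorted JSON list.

Compute FIRST by fixpoint:
round 1:
  A via A→a: +{a}
  B via B→A B b: +{a}
  B via B→b: +{b}
  S via S→a a: +{a}
  S via S→c A: +{c}
  FIRST(S)={a,c}  FIRST(A)={a}  FIRST(B)={a,b}
round 2: done
  FIRST(S)={a,c}  FIRST(A)={a}  FIRST(B)={a,b}

Compute FOLLOW by fixpoint:
seed FOLLOW(S) with $
[1]
  B→A B b: FOLLOW(A) ⊇ FIRST(B) = {a,b}; new: +{a,b}
  B→A B b: FOLLOW(B) ⊇ FIRST(b) = {b}; new: +{b}
  S→c A: FOLLOW(A) ⊇ FOLLOW(S) ⊇ {$}; new: +{$}
  S→c B: FOLLOW(B) ⊇ FOLLOW(S) ⊇ {$}; new: +{$}
  FOLLOW(S)={$}  FOLLOW(A)={$,a,b}  FOLLOW(B)={$,b}
[2] — fixpoint
  FOLLOW(S)={$}  FOLLOW(A)={$,a,b}  FOLLOW(B)={$,b}

FOLLOW(A) = ["$", "a", "b"]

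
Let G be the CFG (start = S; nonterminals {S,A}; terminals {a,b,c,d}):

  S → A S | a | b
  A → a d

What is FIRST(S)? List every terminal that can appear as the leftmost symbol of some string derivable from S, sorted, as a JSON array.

FIRST sets, iterate to fixpoint:
[1]
  A via A→a d: +{a}
  S via S→A S: +{a}
  S via S→b: +{b}
  S: {a,b}  A: {a}
[2] (stable)
  S: {a,b}  A: {a}

FIRST(S) = ["a", "b"]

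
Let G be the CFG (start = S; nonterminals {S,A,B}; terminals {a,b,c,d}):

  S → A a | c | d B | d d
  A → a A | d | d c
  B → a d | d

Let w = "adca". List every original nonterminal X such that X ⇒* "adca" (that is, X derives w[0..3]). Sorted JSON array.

Convert to CNF:
  S -> A T0 | T1 B | T1 T1 | c
  A -> T0 A | T1 T2 | d
  B -> T0 T1 | d
  T0 -> a
  T1 -> d
  T2 -> c

CYK table (by increasing span) (cells [i..j] with 0 ≤ i ≤ j ≤ 3 only):
  T[0,0] 'a' = {T0}  orig:{}
  T[1,1] 'd' = {A,B,T1}  orig:{A,B}
  T[2,2] 'c' = {S,T2}  orig:{S}
  T[3,3] 'a' = {T0}  orig:{}
  T[0,1] 'ad' = {A,B}
  T[1,2] 'dc' = {A}
  T[2,3] 'ca' = ∅
  T[0,2] 'adc' = {A}
  T[1,3] 'dca' = {S}
  T[0,3] 'adca' = {S}

Original NTs in T[0,3] deriving "adca": ["S"]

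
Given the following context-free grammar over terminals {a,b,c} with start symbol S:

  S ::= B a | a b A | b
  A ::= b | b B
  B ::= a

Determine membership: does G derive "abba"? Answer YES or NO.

Convert to CNF:
  S -> B T1 | T1 X2 | b
  A -> T0 B | b
  B -> a
  T0 -> b
  T1 -> a
  X2 -> T0 A

Fill CYK table bottom-up:
  cell(0,0) a: {B,T1}  orig:{B}
  cell(1,1) b: {A,S,T0}  orig:{A,S}
  cell(2,2) b: {A,S,T0}  orig:{A,S}
  cell(3,3) a: {B,T1}  orig:{B}
  cell(0,1) ab: ∅
  cell(1,2) bb: {X2}  orig:{}
  cell(2,3) ba: {A}
  cell(0,2) abb: {S}
  cell(1,3) bba: {X2}  orig:{}
  cell(0,3) abba: {S}

S ∈ T[0,3] ⇒ YES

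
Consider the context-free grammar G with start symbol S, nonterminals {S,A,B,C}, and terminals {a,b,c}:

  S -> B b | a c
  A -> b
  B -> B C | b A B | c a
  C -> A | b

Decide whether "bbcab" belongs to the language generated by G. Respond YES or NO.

CNF form of G:
  S -> B T0 | T2 T1
  A -> b
  B -> B C | T0 X3 | T1 T2
  C -> b
  T0 -> b
  T1 -> c
  T2 -> a
  X3 -> A B

CYK fill:
  [0..0]={A,C,T0}  "b"  orig:{A,C}
  [1..1]={A,C,T0}  "b"  orig:{A,C}
  [2..2]={T1}  "c"  orig:{}
  [3..3]={T2}  "a"  orig:{}
  [4..4]={A,C,T0}  "b"  orig:{A,C}
  [0..1]=∅  "bb"
  [1..2]=∅  "bc"
  [2..3]={B}  "ca"
  [3..4]=∅  "ab"
  [0..2]=∅  "bbc"
  [1..3]={X3}  "bca"  orig:{}
  [2..4]={B,S}  "cab"
  [0..3]={B}  "bbca"
  [1..4]={X3}  "bcab"  orig:{}
  [0..4]={B,S}  "bbcab"

S ∈ T[0,4] ⇒ YES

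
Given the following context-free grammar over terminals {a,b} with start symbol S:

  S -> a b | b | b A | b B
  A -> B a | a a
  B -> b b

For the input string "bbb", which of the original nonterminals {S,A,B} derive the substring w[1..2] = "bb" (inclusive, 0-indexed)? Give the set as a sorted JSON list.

Convert to CNF:
  S -> T0 T1 | T1 A | T1 B | b
  A -> B T0 | T0 T0
  B -> T1 T1
  T0 -> a
  T1 -> b

CYK table (by increasing span) — only the sub-triangle for w[1..2]:
  [1..1]={S,T1}  "b"  orig:{S}
  [2..2]={S,T1}  "b"  orig:{S}
  [1..2]={B}  "bb"

Original NTs in T[1,2] deriving "bb": ["B"]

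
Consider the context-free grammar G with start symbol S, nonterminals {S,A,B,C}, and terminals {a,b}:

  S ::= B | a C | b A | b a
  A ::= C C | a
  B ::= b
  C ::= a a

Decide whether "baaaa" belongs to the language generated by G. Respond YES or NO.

Convert to CNF:
  S -> T0 C | T1 A | T1 T0 | b
  A -> C C | a
  B -> b
  C -> T0 T0
  T0 -> a
  T1 -> b

CYK fill:
  [0..0]={B,S,T1}  "b"  orig:{B,S}
  [1..1]={A,T0}  "a"  orig:{A}
  [2..2]={A,T0}  "a"  orig:{A}
  [3..3]={A,T0}  "a"  orig:{A}
  [4..4]={A,T0}  "a"  orig:{A}
  [0..1]={S}  "ba"
  [1..2]={C}  "aa"
  [2..3]={C}  "aa"
  [3..4]={C}  "aa"
  [0..2]=∅  "baa"
  [1..3]={S}  "aaa"
  [2..4]={S}  "aaa"
  [0..3]=∅  "baaa"
  [1..4]={A}  "aaaa"
  [0..4]={S}  "baaaa"

S ∈ T[0,4] ⇒ YES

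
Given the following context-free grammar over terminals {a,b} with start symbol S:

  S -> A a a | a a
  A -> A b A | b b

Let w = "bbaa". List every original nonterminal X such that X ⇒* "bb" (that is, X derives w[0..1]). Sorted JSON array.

CNF form of G:
  S -> A X3 | T1 T1
  A -> A X2 | T0 T0
  T0 -> b
  T1 -> a
  X2 -> T0 A
  X3 -> T1 T1

CYK fill, restricted to cells inside w[0..1]:
  T[0,0] 'b' = {T0}  orig:{}
  T[1,1] 'b' = {T0}  orig:{}
  T[0,1] 'bb' = {A}

Original NTs in T[0,1] deriving "bb": ["A"]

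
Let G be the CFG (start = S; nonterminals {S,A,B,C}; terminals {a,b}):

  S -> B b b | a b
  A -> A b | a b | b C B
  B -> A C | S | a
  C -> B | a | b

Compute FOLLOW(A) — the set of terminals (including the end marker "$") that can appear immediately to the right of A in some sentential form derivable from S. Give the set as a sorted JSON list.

FIRST sets, iterate to fixpoint:
[1]
  A via A→a b: +{a}
  A via A→b C B: +{b}
  B via B→A C: +{a,b}
  C via C→B: +{a,b}
  S via S→B b b: +{a,b}
  S: {a,b}  A: {a,b}  B: {a,b}  C: {a,b}
[2] — fixpoint
  S: {a,b}  A: {a,b}  B: {a,b}  C: {a,b}

FOLLOW sets:
initialize: $ ∈ FOLLOW(S)
round 1:
  A→A b: FOLLOW(A) ⊇ FIRST(b) = {b}; new: +{b}
  A→b C B: FOLLOW(C) ⊇ FIRST(B) = {a,b}; new: +{a,b}
  A→b C B: FOLLOW(B) ⊇ FOLLOW(A) ⊇ {b}; new: +{b}
  B→A C: FOLLOW(A) ⊇ FIRST(C) = {a,b}; new: +{a}
  B→S: FOLLOW(S) ⊇ FOLLOW(B) ⊇ {b}; new: +{b}
  C→B: FOLLOW(B) ⊇ FOLLOW(C) ⊇ {a,b}; new: +{a}
  FOLLOW[S]={$,b}  FOLLOW[A]={a,b}  FOLLOW[B]={a,b}  FOLLOW[C]={a,b}
round 2:
  B→S: FOLLOW(S) ⊇ FOLLOW(B) ⊇ {a,b}; new: +{a}
  FOLLOW[S]={$,a,b}  FOLLOW[A]={a,b}  FOLLOW[B]={a,b}  FOLLOW[C]={a,b}
round 3: (no change)
  FOLLOW[S]={$,a,b}  FOLLOW[A]={a,b}  FOLLOW[B]={a,b}  FOLLOW[C]={a,b}

FOLLOW(A) = ["a", "b"]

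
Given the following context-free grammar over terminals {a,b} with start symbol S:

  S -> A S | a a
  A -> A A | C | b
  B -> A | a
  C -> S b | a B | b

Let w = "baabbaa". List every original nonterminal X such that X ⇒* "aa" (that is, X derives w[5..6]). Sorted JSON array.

CNF form of G:
  S -> A S | T1 T1
  A -> A A | S T0 | T1 B | b
  B -> A A | S T0 | T1 B | a | b
  C -> S T0 | T1 B | b
  T0 -> b
  T1 -> a

CYK table (by increasing span), restricted to cells inside w[5..6]:
  cell(5,5) a: {B,T1}  orig:{B}
  cell(6,6) a: {B,T1}  orig:{B}
  cell(5,6) aa: {A,B,C,S}

Original NTs in T[5,6] deriving "aa": ["A", "B", "C", "S"]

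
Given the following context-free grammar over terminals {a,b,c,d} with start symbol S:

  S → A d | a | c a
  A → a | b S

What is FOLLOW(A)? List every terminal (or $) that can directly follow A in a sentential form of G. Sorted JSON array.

Compute FIRST by fixpoint:
iter 1:
  A via A→a: +{a}
  A via A→b S: +{b}
  S via S→A d: +{a,b}
  S via S→c a: +{c}
  FIRST(S)={a,b,c}  FIRST(A)={a,b}
iter 2: — fixpoint
  FIRST(S)={a,b,c}  FIRST(A)={a,b}

FOLLOW iteration:
seed FOLLOW(S) with $
round 1:
  S→A d: FOLLOW(A) ⊇ FIRST(d) = {d}; new: +{d}
  S: {$}  A: {d}
round 2:
  A→b S: FOLLOW(S) ⊇ FOLLOW(A) ⊇ {d}; new: +{d}
  S: {$,d}  A: {d}
round 3: done
  S: {$,d}  A: {d}

FOLLOW(A) = ["d"]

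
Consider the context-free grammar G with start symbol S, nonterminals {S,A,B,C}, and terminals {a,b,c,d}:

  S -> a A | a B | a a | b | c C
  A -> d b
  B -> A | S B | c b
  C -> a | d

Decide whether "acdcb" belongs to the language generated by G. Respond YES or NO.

CNF form of G:
  S -> T2 C | T3 A | T3 B | T3 T3 | b
  A -> T0 T1
  B -> S B | T0 T1 | T2 T1
  C -> a | d
  T0 -> d
  T1 -> b
  T2 -> c
  T3 -> a

CYK table (by increasing span):
  T[0,0] 'a' = {C,T3}  orig:{C}
  T[1,1] 'c' = {T2}  orig:{}
  T[2,2] 'd' = {C,T0}  orig:{C}
  T[3,3] 'c' = {T2}  orig:{}
  T[4,4] 'b' = {S,T1}  orig:{S}
  T[0,1] 'ac' = ∅
  T[1,2] 'cd' = {S}
  T[2,3] 'dc' = ∅
  T[3,4] 'cb' = {B}
  T[0,2] 'acd' = ∅
  T[1,3] 'cdc' = ∅
  T[2,4] 'dcb' = ∅
  T[0,3] 'acdc' = ∅
  T[1,4] 'cdcb' = {B}
  T[0,4] 'acdcb' = {S}

S ∈ T[0,4] ⇒ YES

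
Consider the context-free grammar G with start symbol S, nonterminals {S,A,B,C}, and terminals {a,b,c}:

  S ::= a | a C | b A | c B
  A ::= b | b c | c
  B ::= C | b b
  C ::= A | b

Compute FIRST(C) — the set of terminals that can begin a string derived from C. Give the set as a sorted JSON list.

FIRST iteration:
round 1:
  A via A→b: +{b}
  A via A→c: +{c}
  B via B→b b: +{b}
  C via C→A: +{b,c}
  S via S→a: +{a}
  S via S→b A: +{b}
  S via S→c B: +{c}
  S: {a,b,c}  A: {b,c}  B: {b}  C: {b,c}
round 2:
  B via B→C: +{c}
  S: {a,b,c}  A: {b,c}  B: {b,c}  C: {b,c}
round 3: — fixpoint
  S: {a,b,c}  A: {b,c}  B: {b,c}  C: {b,c}

FIRST(C) = ["b", "c"]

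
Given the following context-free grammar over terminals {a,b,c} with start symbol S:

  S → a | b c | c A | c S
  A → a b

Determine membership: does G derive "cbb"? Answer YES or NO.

CNF form of G:
  S -> T1 T2 | T2 A | T2 S | a
  A -> T0 T1
  T0 -> a
  T1 -> b
  T2 -> c

CYK fill:
  [0..0]={T2}  "c"  orig:{}
  [1..1]={T1}  "b"  orig:{}
  [2..2]={T1}  "b"  orig:{}
  [0..1]=∅  "cb"
  [1..2]=∅  "bb"
  [0..2]=∅  "cbb"

S ∉ T[0,2] ⇒ NO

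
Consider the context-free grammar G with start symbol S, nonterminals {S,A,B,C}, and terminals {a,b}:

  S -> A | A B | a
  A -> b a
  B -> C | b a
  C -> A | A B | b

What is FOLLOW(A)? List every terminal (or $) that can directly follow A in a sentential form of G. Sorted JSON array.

FIRST iteration:
[1]
  A via A→b a: +{b}
  B via B→b a: +{b}
  C via C→A: +{b}
  S via S→A: +{b}
  S via S→a: +{a}
  S: {a,b}  A: {b}  B: {b}  C: {b}
[2] done
  S: {a,b}  A: {b}  B: {b}  C: {b}

FOLLOW iteration:
FOLLOW(S) := {$}
iter 1:
  C→A B: FOLLOW(A) ⊇ FIRST(B) = {b}; new: +{b}
  S→A: FOLLOW(A) ⊇ FOLLOW(S) ⊇ {$}; new: +{$}
  S→A B: FOLLOW(B) ⊇ FOLLOW(S) ⊇ {$}; new: +{$}
  FOLLOW(S)={$}  FOLLOW(A)={$,b}  FOLLOW(B)={$}  FOLLOW(C)={}
iter 2:
  B→C: FOLLOW(C) ⊇ FOLLOW(B) ⊇ {$}; new: +{$}
  FOLLOW(S)={$}  FOLLOW(A)={$,b}  FOLLOW(B)={$}  FOLLOW(C)={$}
iter 3: done
  FOLLOW(S)={$}  FOLLOW(A)={$,b}  FOLLOW(B)={$}  FOLLOW(C)={$}

FOLLOW(A) = ["$", "b"]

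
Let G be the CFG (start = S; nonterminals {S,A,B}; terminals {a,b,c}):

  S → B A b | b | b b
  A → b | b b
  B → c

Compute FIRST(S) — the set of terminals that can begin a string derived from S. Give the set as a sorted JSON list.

FIRST sets, iterate to fixpoint:
[1]
  A via A→b: +{b}
  B via B→c: +{c}
  S via S→B A b: +{c}
  S via S→b: +{b}
  FIRST[S]={b,c}  FIRST[A]={b}  FIRST[B]={c}
[2] done
  FIRST[S]={b,c}  FIRST[A]={b}  FIRST[B]={c}

FIRST(S) = ["b", "c"]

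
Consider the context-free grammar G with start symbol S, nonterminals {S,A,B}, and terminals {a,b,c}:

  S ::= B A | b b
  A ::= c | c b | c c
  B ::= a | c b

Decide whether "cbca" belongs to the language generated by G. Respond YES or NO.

Convert to CNF:
  S -> B A | T1 T1
  A -> T0 T0 | T0 T1 | c
  B -> T0 T1 | a
  T0 -> c
  T1 -> b

CYK fill:
  [0..0]={A,T0}  "c"  orig:{A}
  [1..1]={T1}  "b"  orig:{}
  [2..2]={A,T0}  "c"  orig:{A}
  [3..3]={B}  "a"
  [0..1]={A,B}  "cb"
  [1..2]=∅  "bc"
  [2..3]=∅  "ca"
  [0..2]={S}  "cbc"
  [1..3]=∅  "bca"
  [0..3]=∅  "cbca"

S ∉ T[0,3] ⇒ NO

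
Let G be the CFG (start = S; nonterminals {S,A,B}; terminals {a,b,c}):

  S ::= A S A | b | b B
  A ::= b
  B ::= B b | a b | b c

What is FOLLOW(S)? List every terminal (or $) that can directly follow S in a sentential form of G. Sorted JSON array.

FIRST iteration:
[1]
  A via A→b: +{b}
  B via B→a b: +{a}
  B via B→b c: +{b}
  S via S→A S A: +{b}
  FIRST[S]={b}  FIRST[A]={b}  FIRST[B]={a,b}
[2] done
  FIRST[S]={b}  FIRST[A]={b}  FIRST[B]={a,b}

FOLLOW sets:
initialize: $ ∈ FOLLOW(S)
[1]
  B→B b: FOLLOW(B) ⊇ FIRST(b) = {b}; new: +{b}
  S→A S A: FOLLOW(A) ⊇ FIRST(S) = {b}; new: +{b}
  S→A S A: FOLLOW(S) ⊇ FIRST(A) = {b}; new: +{b}
  S→A S A: FOLLOW(A) ⊇ FOLLOW(S) ⊇ {$,b}; new: +{$}
  S→b B: FOLLOW(B) ⊇ FOLLOW(S) ⊇ {$,b}; new: +{$}
  S: {$,b}  A: {$,b}  B: {$,b}
[2] (no change)
  S: {$,b}  A: {$,b}  B: {$,b}

FOLLOW(S) = ["$", "b"]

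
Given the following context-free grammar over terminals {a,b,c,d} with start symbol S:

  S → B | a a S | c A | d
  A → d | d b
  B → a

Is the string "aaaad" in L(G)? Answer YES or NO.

Convert to CNF:
  S -> T2 X4 | T3 A | a | d
  A -> T0 T1 | d
  B -> a
  T0 -> d
  T1 -> b
  T2 -> a
  T3 -> c
  X4 -> T2 S

CYK fill:
  cell(0,0) a: {B,S,T2}  orig:{B,S}
  cell(1,1) a: {B,S,T2}  orig:{B,S}
  cell(2,2) a: {B,S,T2}  orig:{B,S}
  cell(3,3) a: {B,S,T2}  orig:{B,S}
  cell(4,4) d: {A,S,T0}  orig:{A,S}
  cell(0,1) aa: {X4}  orig:{}
  cell(1,2) aa: {X4}  orig:{}
  cell(2,3) aa: {X4}  orig:{}
  cell(3,4) ad: {X4}  orig:{}
  cell(0,2) aaa: {S}
  cell(1,3) aaa: {S}
  cell(2,4) aad: {S}
  cell(0,3) aaaa: {X4}  orig:{}
  cell(1,4) aaad: {X4}  orig:{}
  cell(0,4) aaaad: {S}

S ∈ T[0,4] ⇒ YES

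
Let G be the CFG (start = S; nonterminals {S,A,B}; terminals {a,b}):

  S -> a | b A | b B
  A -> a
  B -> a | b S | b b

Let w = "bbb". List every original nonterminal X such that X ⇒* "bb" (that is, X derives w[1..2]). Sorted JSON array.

CNF form of G:
  S -> T0 A | T0 B | a
  A -> a
  B -> T0 S | T0 T0 | a
  T0 -> b

CYK fill, restricted to cells inside w[1..2]:
  cell(1,1) b: {T0}  orig:{}
  cell(2,2) b: {T0}  orig:{}
  cell(1,2) bb: {B}

Original NTs in T[1,2] deriving "bb": ["B"]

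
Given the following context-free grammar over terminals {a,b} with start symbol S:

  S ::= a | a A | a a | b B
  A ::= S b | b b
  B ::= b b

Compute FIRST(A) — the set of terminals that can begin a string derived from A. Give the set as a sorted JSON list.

FIRST iteration:
iter 1:
  A via A→b b: +{b}
  B via B→b b: +{b}
  S via S→a: +{a}
  S via S→b B: +{b}
  FIRST(S)={a,b}  FIRST(A)={b}  FIRST(B)={b}
iter 2:
  A via A→S b: +{a}
  FIRST(S)={a,b}  FIRST(A)={a,b}  FIRST(B)={b}
iter 3: done
  FIRST(S)={a,b}  FIRST(A)={a,b}  FIRST(B)={b}

FIRST(A) = ["a", "b"]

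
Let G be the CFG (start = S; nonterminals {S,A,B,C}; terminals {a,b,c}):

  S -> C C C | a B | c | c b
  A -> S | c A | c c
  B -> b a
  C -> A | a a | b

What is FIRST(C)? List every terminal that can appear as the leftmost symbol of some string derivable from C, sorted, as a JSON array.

FIRST sets, iterate to fixpoint:
pass 1:
  A via A→c A: +{c}
  B via B→b a: +{b}
  C via C→A: +{c}
  C via C→a a: +{a}
  C via C→b: +{b}
  S via S→C C C: +{a,b,c}
  FIRST[S]={a,b,c}  FIRST[A]={c}  FIRST[B]={b}  FIRST[C]={a,b,c}
pass 2:
  A via A→S: +{a,b}
  FIRST[S]={a,b,c}  FIRST[A]={a,b,c}  FIRST[B]={b}  FIRST[C]={a,b,c}
pass 3: (stable)
  FIRST[S]={a,b,c}  FIRST[A]={a,b,c}  FIRST[B]={b}  FIRST[C]={a,b,c}

FIRST(C) = ["a", "b", "c"]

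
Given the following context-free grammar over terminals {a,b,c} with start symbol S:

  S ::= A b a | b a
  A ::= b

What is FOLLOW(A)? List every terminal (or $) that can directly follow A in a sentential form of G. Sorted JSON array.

FIRST iteration:
round 1:
  A via A→b: +{b}
  S via S→A b a: +{b}
  S: {b}  A: {b}
round 2: (stable)
  S: {b}  A: {b}

FOLLOW sets:
FOLLOW(S) := {$}
iter 1:
  S→A b a: FOLLOW(A) ⊇ FIRST(b) = {b}; new: +{b}
  FOLLOW(S)={$}  FOLLOW(A)={b}
iter 2: done
  FOLLOW(S)={$}  FOLLOW(A)={b}

FOLLOW(A) = ["b"]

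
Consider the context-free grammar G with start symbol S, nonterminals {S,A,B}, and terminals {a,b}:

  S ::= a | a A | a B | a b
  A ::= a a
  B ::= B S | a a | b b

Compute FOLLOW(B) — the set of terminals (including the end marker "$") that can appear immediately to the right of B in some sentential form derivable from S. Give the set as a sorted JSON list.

Compute FIRST by fixpoint:
pass 1:
  A via A→a a: +{a}
  B via B→a a: +{a}
  B via B→b b: +{b}
  S via S→a: +{a}
  FIRST(S)={a}  FIRST(A)={a}  FIRST(B)={a,b}
pass 2: (stable)
  FIRST(S)={a}  FIRST(A)={a}  FIRST(B)={a,b}

FOLLOW sets:
initialize: $ ∈ FOLLOW(S)
round 1:
  B→B S: FOLLOW(B) ⊇ FIRST(S) = {a}; new: +{a}
  B→B S: FOLLOW(S) ⊇ FOLLOW(B) ⊇ {a}; new: +{a}
  S→a A: FOLLOW(A) ⊇ FOLLOW(S) ⊇ {$,a}; new: +{$,a}
  S→a B: FOLLOW(B) ⊇ FOLLOW(S) ⊇ {$,a}; new: +{$}
  FOLLOW[S]={$,a}  FOLLOW[A]={$,a}  FOLLOW[B]={$,a}
round 2: (no change)
  FOLLOW[S]={$,a}  FOLLOW[A]={$,a}  FOLLOW[B]={$,a}

FOLLOW(B) = ["$", "a"]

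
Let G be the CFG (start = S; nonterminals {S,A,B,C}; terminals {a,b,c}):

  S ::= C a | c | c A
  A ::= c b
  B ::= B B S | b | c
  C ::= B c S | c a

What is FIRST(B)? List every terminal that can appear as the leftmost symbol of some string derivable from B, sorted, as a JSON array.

FIRST iteration:
[1]
  A via A→c b: +{c}
  B via B→b: +{b}
  B via B→c: +{c}
  C via C→B c S: +{b,c}
  S via S→C a: +{b,c}
  FIRST[S]={b,c}  FIRST[A]={c}  FIRST[B]={b,c}  FIRST[C]={b,c}
[2] — fixpoint
  FIRST[S]={b,c}  FIRST[A]={c}  FIRST[B]={b,c}  FIRST[C]={b,c}

FIRST(B) = ["b", "c"]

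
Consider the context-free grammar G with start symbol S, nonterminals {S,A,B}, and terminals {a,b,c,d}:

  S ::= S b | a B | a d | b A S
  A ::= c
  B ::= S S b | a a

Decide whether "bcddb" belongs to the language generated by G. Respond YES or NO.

Convert to CNF:
  S -> S T0 | T0 X4 | T1 B | T1 T2
  A -> c
  B -> S X3 | T1 T1
  T0 -> b
  T1 -> a
  T2 -> d
  X3 -> S T0
  X4 -> A S

CYK table (by increasing span):
  [0..0]={T0}  "b"  orig:{}
  [1..1]={A}  "c"
  [2..2]={T2}  "d"  orig:{}
  [3..3]={T2}  "d"  orig:{}
  [4..4]={T0}  "b"  orig:{}
  [0..1]=∅  "bc"
  [1..2]=∅  "cd"
  [2..3]=∅  "dd"
  [3..4]=∅  "db"
  [0..2]=∅  "bcd"
  [1..3]=∅  "cdd"
  [2..4]=∅  "ddb"
  [0..3]=∅  "bcdd"
  [1..4]=∅  "cddb"
  [0..4]=∅  "bcddb"

S ∉ T[0,4] ⇒ NO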